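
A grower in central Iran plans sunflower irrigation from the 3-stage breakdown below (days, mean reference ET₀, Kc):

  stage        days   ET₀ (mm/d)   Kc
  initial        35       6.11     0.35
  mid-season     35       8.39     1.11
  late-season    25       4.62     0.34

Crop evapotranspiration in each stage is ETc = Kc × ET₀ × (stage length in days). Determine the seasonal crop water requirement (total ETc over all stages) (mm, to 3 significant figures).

initial: 0.35 × 6.11 × 35 = 74.85 mm
mid-season: 1.11 × 8.39 × 35 = 325.95 mm
late-season: 0.34 × 4.62 × 25 = 39.27 mm
Seasonal total = 440.07 mm

440 mm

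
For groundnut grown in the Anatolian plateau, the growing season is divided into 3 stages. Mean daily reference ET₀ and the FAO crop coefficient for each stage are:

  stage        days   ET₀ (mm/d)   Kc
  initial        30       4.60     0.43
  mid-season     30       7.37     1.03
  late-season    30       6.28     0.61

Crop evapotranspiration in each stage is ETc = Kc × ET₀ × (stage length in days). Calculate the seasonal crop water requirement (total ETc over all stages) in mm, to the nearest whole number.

initial: 0.43 × 4.60 × 30 = 59.34 mm
mid-season: 1.03 × 7.37 × 30 = 227.73 mm
late-season: 0.61 × 6.28 × 30 = 114.92 mm
Seasonal total = 401.99 mm

402 mm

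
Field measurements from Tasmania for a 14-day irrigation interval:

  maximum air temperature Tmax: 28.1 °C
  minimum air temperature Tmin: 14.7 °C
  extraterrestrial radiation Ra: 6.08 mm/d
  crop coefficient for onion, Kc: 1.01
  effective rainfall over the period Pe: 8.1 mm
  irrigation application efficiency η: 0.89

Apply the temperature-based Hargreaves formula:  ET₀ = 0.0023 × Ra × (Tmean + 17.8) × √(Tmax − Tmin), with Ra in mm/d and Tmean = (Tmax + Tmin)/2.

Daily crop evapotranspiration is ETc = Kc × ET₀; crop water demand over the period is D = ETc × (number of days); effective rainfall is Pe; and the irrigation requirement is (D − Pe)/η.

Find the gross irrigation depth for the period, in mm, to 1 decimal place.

Tmean = (28.1 + 14.7)/2 = 21.40 °C
ET₀ = 0.0023 × 6.08 × (21.40 + 17.8) × √13.4 = 0.0023 × 6.08 × 39.20 × 3.6606 = 2.0066 mm/d
ETc = Kc × ET₀ = 1.01 × 2.0066 = 2.0267 mm/d
Crop demand D = ETc × 14 d = 2.0267 × 14 = 28.374 mm
D − Pe = 28.374 − 8.1 = 20.274 mm
Gross irrigation = 20.274 / 0.89 = 22.780 mm

22.8 mm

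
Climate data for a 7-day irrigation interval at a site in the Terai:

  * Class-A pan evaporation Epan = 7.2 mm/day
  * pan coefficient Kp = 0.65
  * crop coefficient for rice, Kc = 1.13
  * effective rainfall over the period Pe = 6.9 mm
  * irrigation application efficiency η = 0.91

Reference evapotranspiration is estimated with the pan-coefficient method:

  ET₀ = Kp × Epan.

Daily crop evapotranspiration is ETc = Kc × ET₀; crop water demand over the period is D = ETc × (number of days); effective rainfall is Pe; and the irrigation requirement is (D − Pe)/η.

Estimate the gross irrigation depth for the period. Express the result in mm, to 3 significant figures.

33.1 mm

ET₀ = 0.65 × 7.2 = 4.6800 mm/d
ETc = Kc × ET₀ = 1.13 × 4.6800 = 5.2884 mm/d
Crop demand D = ETc × 7 d = 5.2884 × 7 = 37.019 mm
D − Pe = 37.019 − 6.9 = 30.119 mm
Gross irrigation = 30.119 / 0.91 = 33.098 mm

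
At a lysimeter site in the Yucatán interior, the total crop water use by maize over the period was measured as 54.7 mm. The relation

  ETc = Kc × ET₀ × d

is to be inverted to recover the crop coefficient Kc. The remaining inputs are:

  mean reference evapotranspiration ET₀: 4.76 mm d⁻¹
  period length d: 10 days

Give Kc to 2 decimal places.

1.15

ETc = Kc × ET₀ × d  ⇒  Kc = ETc / (ET₀ × d)
Kc = 54.7 / (4.76 × 10) = 54.7 / 47.60 = 1.1492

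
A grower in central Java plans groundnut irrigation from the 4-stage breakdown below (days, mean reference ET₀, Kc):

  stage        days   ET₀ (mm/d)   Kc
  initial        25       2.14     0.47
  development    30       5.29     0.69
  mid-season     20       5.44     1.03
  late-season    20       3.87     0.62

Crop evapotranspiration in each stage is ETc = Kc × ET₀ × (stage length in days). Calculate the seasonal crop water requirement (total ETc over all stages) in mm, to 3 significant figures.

initial: 0.47 × 2.14 × 25 = 25.15 mm
development: 0.69 × 5.29 × 30 = 109.50 mm
mid-season: 1.03 × 5.44 × 20 = 112.06 mm
late-season: 0.62 × 3.87 × 20 = 47.99 mm
Seasonal total = 294.70 mm

295 mm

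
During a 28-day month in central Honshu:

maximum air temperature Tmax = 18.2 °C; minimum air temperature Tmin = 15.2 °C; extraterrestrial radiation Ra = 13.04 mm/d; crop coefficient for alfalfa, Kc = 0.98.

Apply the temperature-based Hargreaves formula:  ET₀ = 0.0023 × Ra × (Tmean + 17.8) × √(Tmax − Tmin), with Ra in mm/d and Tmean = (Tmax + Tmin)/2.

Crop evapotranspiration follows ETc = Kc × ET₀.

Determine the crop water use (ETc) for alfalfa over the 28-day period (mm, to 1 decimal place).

Tmean = (18.2 + 15.2)/2 = 16.70 °C
ET₀ = 0.0023 × 13.04 × (16.70 + 17.8) × √3.0 = 0.0023 × 13.04 × 34.50 × 1.7321 = 1.7922 mm/d
ETc = Kc × ET₀ = 0.98 × 1.7922 = 1.7564 mm/d
Over 28 days: 1.7564 × 28 = 49.179 mm

49.2 mm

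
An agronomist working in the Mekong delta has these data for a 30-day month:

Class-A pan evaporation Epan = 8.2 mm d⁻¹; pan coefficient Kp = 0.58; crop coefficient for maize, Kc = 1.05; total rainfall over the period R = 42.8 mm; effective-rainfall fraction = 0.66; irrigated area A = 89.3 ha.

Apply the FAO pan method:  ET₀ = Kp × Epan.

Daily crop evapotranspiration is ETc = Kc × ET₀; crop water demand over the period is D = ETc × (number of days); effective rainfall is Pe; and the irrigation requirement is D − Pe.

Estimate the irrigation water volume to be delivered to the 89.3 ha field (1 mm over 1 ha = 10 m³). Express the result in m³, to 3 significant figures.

109000 m³

ET₀ = 0.58 × 8.2 = 4.7560 mm/d
ETc = Kc × ET₀ = 1.05 × 4.7560 = 4.9938 mm/d
Crop demand D = ETc × 30 d = 4.9938 × 30 = 149.814 mm
Pe = 0.66 × 42.8 = 28.248 mm
D − Pe = 149.814 − 28.248 = 121.566 mm
Volume = 121.566 mm × 89.3 ha × 10 = 108558.4 m³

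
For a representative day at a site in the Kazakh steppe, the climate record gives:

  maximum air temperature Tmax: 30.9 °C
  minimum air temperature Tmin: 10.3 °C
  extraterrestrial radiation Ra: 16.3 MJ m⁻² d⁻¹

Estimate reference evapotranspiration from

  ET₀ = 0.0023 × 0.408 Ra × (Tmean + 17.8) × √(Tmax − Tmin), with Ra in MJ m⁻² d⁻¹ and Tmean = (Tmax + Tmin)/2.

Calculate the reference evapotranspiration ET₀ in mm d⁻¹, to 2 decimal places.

Tmean = (30.9 + 10.3)/2 = 20.60 °C
0.408 Ra = 0.408 × 16.3 = 6.6504 mm/d equivalent
ET₀ = 0.0023 × 6.6504 × (20.60 + 17.8) × √20.6 = 0.0023 × 6.6504 × 38.40 × 4.5387 = 2.6659 mm/d

2.67 mm d⁻¹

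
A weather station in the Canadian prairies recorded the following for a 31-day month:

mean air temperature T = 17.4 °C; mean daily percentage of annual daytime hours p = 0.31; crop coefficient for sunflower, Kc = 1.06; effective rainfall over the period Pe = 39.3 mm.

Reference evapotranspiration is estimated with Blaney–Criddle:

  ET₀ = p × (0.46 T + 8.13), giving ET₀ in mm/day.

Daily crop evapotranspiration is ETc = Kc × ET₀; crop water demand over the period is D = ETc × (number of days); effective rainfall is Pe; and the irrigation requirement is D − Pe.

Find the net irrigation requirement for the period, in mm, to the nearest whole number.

ET₀ = 0.31 × (0.46 × 17.4 + 8.13) = 0.31 × 16.134 = 5.0015 mm/d
ETc = Kc × ET₀ = 1.06 × 5.0015 = 5.3016 mm/d
Crop demand D = ETc × 31 d = 5.3016 × 31 = 164.350 mm
D − Pe = 164.350 − 39.3 = 125.050 mm

125 mm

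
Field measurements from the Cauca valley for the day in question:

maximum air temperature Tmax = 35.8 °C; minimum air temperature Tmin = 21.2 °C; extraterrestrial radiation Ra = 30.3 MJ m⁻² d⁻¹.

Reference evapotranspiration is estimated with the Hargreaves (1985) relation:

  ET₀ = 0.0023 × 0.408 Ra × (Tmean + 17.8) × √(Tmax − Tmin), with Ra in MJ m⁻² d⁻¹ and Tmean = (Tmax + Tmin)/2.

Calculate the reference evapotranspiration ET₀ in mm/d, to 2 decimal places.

5.03 mm/d

Tmean = (35.8 + 21.2)/2 = 28.50 °C
0.408 Ra = 0.408 × 30.3 = 12.3624 mm/d equivalent
ET₀ = 0.0023 × 12.3624 × (28.50 + 17.8) × √14.6 = 0.0023 × 12.3624 × 46.30 × 3.8210 = 5.0302 mm/d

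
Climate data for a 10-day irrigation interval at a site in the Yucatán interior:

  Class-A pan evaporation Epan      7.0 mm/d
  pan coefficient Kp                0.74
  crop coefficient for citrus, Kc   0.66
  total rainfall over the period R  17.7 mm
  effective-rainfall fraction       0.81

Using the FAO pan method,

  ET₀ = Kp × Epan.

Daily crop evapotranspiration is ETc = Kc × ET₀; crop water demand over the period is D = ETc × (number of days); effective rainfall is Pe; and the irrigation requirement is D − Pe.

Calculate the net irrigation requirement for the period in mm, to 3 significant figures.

ET₀ = 0.74 × 7.0 = 5.1800 mm/d
ETc = Kc × ET₀ = 0.66 × 5.1800 = 3.4188 mm/d
Crop demand D = ETc × 10 d = 3.4188 × 10 = 34.188 mm
Pe = 0.81 × 17.7 = 14.337 mm
D − Pe = 34.188 − 14.337 = 19.851 mm

19.9 mm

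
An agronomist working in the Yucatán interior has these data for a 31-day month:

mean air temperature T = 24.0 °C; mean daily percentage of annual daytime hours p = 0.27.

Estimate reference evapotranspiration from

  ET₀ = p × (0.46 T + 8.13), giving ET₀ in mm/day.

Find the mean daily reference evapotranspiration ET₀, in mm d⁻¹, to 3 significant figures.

ET₀ = 0.27 × (0.46 × 24.0 + 8.13) = 0.27 × 19.170 = 5.1759 mm/d

5.18 mm d⁻¹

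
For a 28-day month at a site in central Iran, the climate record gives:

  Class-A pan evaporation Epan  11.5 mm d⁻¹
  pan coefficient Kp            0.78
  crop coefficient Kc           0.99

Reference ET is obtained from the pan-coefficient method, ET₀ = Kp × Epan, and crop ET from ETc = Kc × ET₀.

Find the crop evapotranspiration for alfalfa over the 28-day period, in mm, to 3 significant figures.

249 mm

ET₀ = 0.78 × 11.5 = 8.9700 mm/d
ETc = Kc × ET₀ = 0.99 × 8.9700 = 8.8803 mm/d
Over 28 days: 8.8803 × 28 = 248.648 mm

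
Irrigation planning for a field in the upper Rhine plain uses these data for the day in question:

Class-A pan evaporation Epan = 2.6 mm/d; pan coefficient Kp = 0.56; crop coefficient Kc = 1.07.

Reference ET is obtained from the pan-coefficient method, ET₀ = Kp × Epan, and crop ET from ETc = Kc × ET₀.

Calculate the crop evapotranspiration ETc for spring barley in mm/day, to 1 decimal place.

1.6 mm/day

ET₀ = 0.56 × 2.6 = 1.4560 mm/d
ETc = Kc × ET₀ = 1.07 × 1.4560 = 1.5579 mm/d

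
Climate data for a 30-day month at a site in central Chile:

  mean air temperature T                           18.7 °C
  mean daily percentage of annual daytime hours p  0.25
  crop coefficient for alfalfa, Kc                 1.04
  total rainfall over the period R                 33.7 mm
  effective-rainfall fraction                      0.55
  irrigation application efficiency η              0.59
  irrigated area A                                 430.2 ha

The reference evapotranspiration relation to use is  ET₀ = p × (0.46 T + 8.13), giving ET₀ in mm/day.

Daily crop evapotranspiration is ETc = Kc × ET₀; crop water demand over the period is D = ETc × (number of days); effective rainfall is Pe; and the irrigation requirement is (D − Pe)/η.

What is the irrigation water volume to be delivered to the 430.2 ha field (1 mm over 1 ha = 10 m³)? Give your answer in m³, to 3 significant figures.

ET₀ = 0.25 × (0.46 × 18.7 + 8.13) = 0.25 × 16.732 = 4.1830 mm/d
ETc = Kc × ET₀ = 1.04 × 4.1830 = 4.3503 mm/d
Crop demand D = ETc × 30 d = 4.3503 × 30 = 130.509 mm
Pe = 0.55 × 33.7 = 18.535 mm
D − Pe = 130.509 − 18.535 = 111.974 mm
Gross irrigation = 111.974 / 0.59 = 189.786 mm
Volume = 189.786 mm × 430.2 ha × 10 = 816459.4 m³

816000 m³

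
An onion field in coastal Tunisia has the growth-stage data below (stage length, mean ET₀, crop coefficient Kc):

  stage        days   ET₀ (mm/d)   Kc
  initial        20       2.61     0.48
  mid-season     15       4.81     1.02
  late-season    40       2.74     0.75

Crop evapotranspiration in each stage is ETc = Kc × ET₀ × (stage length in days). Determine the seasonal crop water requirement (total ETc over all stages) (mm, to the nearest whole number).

initial: 0.48 × 2.61 × 20 = 25.06 mm
mid-season: 1.02 × 4.81 × 15 = 73.59 mm
late-season: 0.75 × 2.74 × 40 = 82.20 mm
Seasonal total = 180.85 mm

181 mm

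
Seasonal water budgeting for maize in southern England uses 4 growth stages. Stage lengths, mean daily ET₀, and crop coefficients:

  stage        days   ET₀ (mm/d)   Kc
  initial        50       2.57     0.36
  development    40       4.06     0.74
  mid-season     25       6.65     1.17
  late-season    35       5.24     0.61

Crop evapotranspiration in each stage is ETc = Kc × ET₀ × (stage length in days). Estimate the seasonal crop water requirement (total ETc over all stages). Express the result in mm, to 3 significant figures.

initial: 0.36 × 2.57 × 50 = 46.26 mm
development: 0.74 × 4.06 × 40 = 120.18 mm
mid-season: 1.17 × 6.65 × 25 = 194.51 mm
late-season: 0.61 × 5.24 × 35 = 111.87 mm
Seasonal total = 472.82 mm

473 mm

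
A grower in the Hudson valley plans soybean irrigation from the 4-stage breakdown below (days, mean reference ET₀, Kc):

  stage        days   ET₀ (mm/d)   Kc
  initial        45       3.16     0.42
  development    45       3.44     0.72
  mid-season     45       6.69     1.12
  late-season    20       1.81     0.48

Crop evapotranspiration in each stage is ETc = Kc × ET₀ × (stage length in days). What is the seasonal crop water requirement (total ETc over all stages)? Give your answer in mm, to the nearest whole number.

526 mm

initial: 0.42 × 3.16 × 45 = 59.72 mm
development: 0.72 × 3.44 × 45 = 111.46 mm
mid-season: 1.12 × 6.69 × 45 = 337.18 mm
late-season: 0.48 × 1.81 × 20 = 17.38 mm
Seasonal total = 525.74 mm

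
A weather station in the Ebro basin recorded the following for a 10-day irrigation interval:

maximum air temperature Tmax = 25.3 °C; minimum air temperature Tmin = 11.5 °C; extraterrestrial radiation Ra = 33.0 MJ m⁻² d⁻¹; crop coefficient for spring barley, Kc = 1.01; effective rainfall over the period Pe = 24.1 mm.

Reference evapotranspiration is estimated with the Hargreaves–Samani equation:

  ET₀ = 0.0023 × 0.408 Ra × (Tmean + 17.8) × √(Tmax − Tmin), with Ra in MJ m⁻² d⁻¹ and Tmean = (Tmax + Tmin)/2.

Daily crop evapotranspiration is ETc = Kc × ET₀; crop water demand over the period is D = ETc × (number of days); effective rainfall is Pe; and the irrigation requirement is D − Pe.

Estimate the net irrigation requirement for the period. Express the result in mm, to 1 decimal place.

Tmean = (25.3 + 11.5)/2 = 18.40 °C
0.408 Ra = 0.408 × 33.0 = 13.4640 mm/d equivalent
ET₀ = 0.0023 × 13.4640 × (18.40 + 17.8) × √13.8 = 0.0023 × 13.4640 × 36.20 × 3.7148 = 4.1643 mm/d
ETc = Kc × ET₀ = 1.01 × 4.1643 = 4.2059 mm/d
Crop demand D = ETc × 10 d = 4.2059 × 10 = 42.059 mm
D − Pe = 42.059 − 24.1 = 17.959 mm

18.0 mm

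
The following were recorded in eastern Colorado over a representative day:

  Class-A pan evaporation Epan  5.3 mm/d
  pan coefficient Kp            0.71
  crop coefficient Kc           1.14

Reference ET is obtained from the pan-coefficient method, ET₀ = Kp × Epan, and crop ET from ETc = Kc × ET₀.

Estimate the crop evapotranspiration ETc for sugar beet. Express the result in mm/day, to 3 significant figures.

ET₀ = 0.71 × 5.3 = 3.7630 mm/d
ETc = Kc × ET₀ = 1.14 × 3.7630 = 4.2898 mm/d

4.29 mm/day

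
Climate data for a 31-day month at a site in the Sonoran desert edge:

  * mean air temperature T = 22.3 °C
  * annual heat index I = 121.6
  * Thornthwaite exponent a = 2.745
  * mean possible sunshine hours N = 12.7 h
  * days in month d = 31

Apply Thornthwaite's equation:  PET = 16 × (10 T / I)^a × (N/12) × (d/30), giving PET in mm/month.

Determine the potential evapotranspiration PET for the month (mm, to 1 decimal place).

10T/I = 10 × 22.3 / 121.6 = 1.8339
(10T/I)^a = 1.8339^2.745 = 5.2840
Uncorrected PET = 16 × 5.2840 = 84.544 mm
Correction = (N/12)(d/30) = (12.7/12)(31/30) = 1.0936
PET = 84.544 × 1.0936 = 92.457 mm/month

92.5 mm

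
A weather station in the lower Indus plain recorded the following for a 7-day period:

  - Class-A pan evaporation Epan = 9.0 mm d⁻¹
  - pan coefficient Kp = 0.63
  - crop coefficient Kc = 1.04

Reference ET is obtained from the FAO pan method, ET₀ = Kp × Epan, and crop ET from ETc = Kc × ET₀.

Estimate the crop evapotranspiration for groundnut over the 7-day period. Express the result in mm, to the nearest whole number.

ET₀ = 0.63 × 9.0 = 5.6700 mm/d
ETc = Kc × ET₀ = 1.04 × 5.6700 = 5.8968 mm/d
Over 7 days: 5.8968 × 7 = 41.278 mm

41 mm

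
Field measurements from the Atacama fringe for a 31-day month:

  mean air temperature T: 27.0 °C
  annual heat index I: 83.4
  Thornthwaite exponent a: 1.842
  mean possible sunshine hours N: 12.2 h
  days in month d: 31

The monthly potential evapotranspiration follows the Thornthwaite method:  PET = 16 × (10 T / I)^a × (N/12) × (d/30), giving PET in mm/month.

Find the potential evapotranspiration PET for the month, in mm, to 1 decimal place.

10T/I = 10 × 27.0 / 83.4 = 3.2374
(10T/I)^a = 3.2374^1.842 = 8.7053
Uncorrected PET = 16 × 8.7053 = 139.285 mm
Correction = (N/12)(d/30) = (12.2/12)(31/30) = 1.0506
PET = 139.285 × 1.0506 = 146.333 mm/month

146.3 mm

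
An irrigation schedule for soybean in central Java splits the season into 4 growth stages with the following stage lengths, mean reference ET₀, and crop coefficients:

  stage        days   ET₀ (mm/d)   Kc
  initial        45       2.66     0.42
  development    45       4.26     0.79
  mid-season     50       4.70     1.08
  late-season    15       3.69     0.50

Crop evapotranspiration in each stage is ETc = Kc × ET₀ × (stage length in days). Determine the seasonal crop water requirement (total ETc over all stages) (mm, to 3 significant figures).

initial: 0.42 × 2.66 × 45 = 50.27 mm
development: 0.79 × 4.26 × 45 = 151.44 mm
mid-season: 1.08 × 4.70 × 50 = 253.80 mm
late-season: 0.50 × 3.69 × 15 = 27.68 mm
Seasonal total = 483.19 mm

483 mm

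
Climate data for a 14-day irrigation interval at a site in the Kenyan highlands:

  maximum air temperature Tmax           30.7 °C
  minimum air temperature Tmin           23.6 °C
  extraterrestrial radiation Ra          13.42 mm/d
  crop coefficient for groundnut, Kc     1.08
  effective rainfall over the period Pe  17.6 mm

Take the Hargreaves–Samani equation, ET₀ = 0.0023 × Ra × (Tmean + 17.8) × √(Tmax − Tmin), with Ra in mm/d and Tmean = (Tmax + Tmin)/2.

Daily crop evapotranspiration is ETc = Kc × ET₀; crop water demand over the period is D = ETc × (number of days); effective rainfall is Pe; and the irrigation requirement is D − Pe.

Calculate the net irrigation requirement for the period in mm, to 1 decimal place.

Tmean = (30.7 + 23.6)/2 = 27.15 °C
ET₀ = 0.0023 × 13.42 × (27.15 + 17.8) × √7.1 = 0.0023 × 13.42 × 44.95 × 2.6646 = 3.6969 mm/d
ETc = Kc × ET₀ = 1.08 × 3.6969 = 3.9927 mm/d
Crop demand D = ETc × 14 d = 3.9927 × 14 = 55.898 mm
D − Pe = 55.898 − 17.6 = 38.298 mm

38.3 mm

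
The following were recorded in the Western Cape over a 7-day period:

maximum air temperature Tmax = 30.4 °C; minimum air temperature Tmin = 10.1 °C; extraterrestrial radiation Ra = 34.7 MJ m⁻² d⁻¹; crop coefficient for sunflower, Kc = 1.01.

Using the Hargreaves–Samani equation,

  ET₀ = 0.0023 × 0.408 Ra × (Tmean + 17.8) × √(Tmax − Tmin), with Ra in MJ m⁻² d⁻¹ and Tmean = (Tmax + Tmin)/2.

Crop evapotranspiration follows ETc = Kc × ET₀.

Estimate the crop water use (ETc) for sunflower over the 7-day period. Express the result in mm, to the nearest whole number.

Tmean = (30.4 + 10.1)/2 = 20.25 °C
0.408 Ra = 0.408 × 34.7 = 14.1576 mm/d equivalent
ET₀ = 0.0023 × 14.1576 × (20.25 + 17.8) × √20.3 = 0.0023 × 14.1576 × 38.05 × 4.5056 = 5.5824 mm/d
ETc = Kc × ET₀ = 1.01 × 5.5824 = 5.6382 mm/d
Over 7 days: 5.6382 × 7 = 39.467 mm

39 mm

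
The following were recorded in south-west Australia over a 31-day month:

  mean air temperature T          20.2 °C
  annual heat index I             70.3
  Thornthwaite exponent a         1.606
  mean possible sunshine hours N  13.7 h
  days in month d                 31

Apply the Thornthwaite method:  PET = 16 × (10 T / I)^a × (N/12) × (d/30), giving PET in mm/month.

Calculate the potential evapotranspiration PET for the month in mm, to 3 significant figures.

10T/I = 10 × 20.2 / 70.3 = 2.8734
(10T/I)^a = 2.8734^1.606 = 5.4473
Uncorrected PET = 16 × 5.4473 = 87.157 mm
Correction = (N/12)(d/30) = (13.7/12)(31/30) = 1.1797
PET = 87.157 × 1.1797 = 102.819 mm/month

103 mm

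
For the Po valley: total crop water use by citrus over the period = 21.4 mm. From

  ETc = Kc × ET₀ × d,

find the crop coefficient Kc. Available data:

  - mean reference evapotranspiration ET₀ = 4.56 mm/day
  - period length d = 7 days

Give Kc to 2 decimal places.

0.67

ETc = Kc × ET₀ × d  ⇒  Kc = ETc / (ET₀ × d)
Kc = 21.4 / (4.56 × 7) = 21.4 / 31.92 = 0.6704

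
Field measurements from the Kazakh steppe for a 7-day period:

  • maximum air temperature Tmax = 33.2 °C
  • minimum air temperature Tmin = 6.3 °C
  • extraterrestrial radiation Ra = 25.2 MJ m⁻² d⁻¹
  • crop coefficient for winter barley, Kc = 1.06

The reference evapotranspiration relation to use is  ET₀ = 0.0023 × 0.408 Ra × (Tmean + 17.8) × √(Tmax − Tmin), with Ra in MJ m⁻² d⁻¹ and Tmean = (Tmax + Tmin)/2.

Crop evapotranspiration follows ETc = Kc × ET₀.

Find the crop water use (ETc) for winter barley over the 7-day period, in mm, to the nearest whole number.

Tmean = (33.2 + 6.3)/2 = 19.75 °C
0.408 Ra = 0.408 × 25.2 = 10.2816 mm/d equivalent
ET₀ = 0.0023 × 10.2816 × (19.75 + 17.8) × √26.9 = 0.0023 × 10.2816 × 37.55 × 5.1865 = 4.6055 mm/d
ETc = Kc × ET₀ = 1.06 × 4.6055 = 4.8818 mm/d
Over 7 days: 4.8818 × 7 = 34.173 mm

34 mm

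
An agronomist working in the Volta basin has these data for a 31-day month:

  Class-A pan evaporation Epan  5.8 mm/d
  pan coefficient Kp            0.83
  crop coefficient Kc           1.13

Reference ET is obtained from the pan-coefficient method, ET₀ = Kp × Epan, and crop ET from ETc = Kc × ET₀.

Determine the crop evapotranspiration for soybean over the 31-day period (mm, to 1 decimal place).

ET₀ = 0.83 × 5.8 = 4.8140 mm/d
ETc = Kc × ET₀ = 1.13 × 4.8140 = 5.4398 mm/d
Over 31 days: 5.4398 × 31 = 168.634 mm

168.6 mm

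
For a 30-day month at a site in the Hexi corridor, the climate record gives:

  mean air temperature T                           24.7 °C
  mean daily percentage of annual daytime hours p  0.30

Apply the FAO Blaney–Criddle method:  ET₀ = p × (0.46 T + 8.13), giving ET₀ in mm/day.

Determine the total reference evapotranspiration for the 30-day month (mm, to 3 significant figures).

ET₀ = 0.30 × (0.46 × 24.7 + 8.13) = 0.30 × 19.492 = 5.8476 mm/d
Monthly total = 5.8476 × 30 = 175.428 mm

175 mm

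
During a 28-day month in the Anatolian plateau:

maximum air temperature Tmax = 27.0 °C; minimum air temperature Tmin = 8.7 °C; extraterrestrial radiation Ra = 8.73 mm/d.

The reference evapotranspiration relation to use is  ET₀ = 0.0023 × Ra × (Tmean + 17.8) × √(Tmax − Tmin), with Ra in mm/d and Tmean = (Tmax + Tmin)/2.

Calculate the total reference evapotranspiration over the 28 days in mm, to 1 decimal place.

85.7 mm

Tmean = (27.0 + 8.7)/2 = 17.85 °C
ET₀ = 0.0023 × 8.73 × (17.85 + 17.8) × √18.3 = 0.0023 × 8.73 × 35.65 × 4.2778 = 3.0621 mm/d
Over 28 days: 3.0621 × 28 = 85.739 mm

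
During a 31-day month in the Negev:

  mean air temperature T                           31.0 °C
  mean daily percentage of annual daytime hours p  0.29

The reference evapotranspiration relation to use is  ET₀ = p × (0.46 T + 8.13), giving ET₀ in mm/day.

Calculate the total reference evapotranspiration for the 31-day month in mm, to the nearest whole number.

ET₀ = 0.29 × (0.46 × 31.0 + 8.13) = 0.29 × 22.390 = 6.4931 mm/d
Monthly total = 6.4931 × 31 = 201.286 mm

201 mm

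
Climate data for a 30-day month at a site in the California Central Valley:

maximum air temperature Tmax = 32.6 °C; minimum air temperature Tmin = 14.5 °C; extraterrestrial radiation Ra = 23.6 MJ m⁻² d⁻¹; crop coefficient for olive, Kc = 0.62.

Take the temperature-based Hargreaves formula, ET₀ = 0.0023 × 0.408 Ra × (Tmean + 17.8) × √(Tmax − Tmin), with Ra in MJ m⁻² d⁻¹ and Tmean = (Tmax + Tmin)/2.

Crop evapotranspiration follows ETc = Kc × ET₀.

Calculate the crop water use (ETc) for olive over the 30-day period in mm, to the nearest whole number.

72 mm

Tmean = (32.6 + 14.5)/2 = 23.55 °C
0.408 Ra = 0.408 × 23.6 = 9.6288 mm/d equivalent
ET₀ = 0.0023 × 9.6288 × (23.55 + 17.8) × √18.1 = 0.0023 × 9.6288 × 41.35 × 4.2544 = 3.8960 mm/d
ETc = Kc × ET₀ = 0.62 × 3.8960 = 2.4155 mm/d
Over 30 days: 2.4155 × 30 = 72.465 mm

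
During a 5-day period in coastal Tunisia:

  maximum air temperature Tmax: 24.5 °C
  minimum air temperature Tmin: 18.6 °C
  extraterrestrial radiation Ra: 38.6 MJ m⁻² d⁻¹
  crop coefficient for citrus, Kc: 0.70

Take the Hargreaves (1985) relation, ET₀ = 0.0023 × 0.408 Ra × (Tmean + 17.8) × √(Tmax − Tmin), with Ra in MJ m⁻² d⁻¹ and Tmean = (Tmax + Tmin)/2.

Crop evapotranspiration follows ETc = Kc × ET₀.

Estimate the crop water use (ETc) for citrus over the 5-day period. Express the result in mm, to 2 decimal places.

12.12 mm

Tmean = (24.5 + 18.6)/2 = 21.55 °C
0.408 Ra = 0.408 × 38.6 = 15.7488 mm/d equivalent
ET₀ = 0.0023 × 15.7488 × (21.55 + 17.8) × √5.9 = 0.0023 × 15.7488 × 39.35 × 2.4290 = 3.4622 mm/d
ETc = Kc × ET₀ = 0.70 × 3.4622 = 2.4235 mm/d
Over 5 days: 2.4235 × 5 = 12.118 mm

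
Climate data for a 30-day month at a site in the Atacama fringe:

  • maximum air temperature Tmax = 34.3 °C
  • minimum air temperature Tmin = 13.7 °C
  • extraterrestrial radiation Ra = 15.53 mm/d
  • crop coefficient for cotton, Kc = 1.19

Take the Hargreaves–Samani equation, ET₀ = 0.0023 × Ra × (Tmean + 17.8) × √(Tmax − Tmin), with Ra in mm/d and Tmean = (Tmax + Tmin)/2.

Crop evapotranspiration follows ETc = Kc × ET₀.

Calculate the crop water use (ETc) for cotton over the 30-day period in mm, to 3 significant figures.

Tmean = (34.3 + 13.7)/2 = 24.00 °C
ET₀ = 0.0023 × 15.53 × (24.00 + 17.8) × √20.6 = 0.0023 × 15.53 × 41.80 × 4.5387 = 6.7765 mm/d
ETc = Kc × ET₀ = 1.19 × 6.7765 = 8.0640 mm/d
Over 30 days: 8.0640 × 30 = 241.920 mm

242 mm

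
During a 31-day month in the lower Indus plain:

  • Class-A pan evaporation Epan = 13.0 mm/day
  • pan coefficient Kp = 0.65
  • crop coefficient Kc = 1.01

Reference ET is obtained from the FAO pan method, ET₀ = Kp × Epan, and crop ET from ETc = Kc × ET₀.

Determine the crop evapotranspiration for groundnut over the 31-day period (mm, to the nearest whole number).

265 mm

ET₀ = 0.65 × 13.0 = 8.4500 mm/d
ETc = Kc × ET₀ = 1.01 × 8.4500 = 8.5345 mm/d
Over 31 days: 8.5345 × 31 = 264.570 mm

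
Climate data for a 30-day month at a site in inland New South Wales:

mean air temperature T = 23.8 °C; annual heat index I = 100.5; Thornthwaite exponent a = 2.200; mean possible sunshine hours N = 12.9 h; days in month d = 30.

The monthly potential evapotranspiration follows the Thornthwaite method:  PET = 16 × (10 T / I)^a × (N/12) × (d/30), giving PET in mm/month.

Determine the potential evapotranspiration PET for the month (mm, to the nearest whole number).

115 mm

10T/I = 10 × 23.8 / 100.5 = 2.3682
(10T/I)^a = 2.3682^2.200 = 6.6638
Uncorrected PET = 16 × 6.6638 = 106.621 mm
Correction = (N/12)(d/30) = (12.9/12)(30/30) = 1.0750
PET = 106.621 × 1.0750 = 114.618 mm/month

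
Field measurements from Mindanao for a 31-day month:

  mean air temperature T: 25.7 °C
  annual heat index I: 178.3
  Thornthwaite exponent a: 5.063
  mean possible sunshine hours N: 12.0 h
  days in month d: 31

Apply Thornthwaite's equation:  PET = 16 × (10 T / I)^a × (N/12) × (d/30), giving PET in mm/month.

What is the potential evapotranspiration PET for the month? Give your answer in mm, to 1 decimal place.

10T/I = 10 × 25.7 / 178.3 = 1.4414
(10T/I)^a = 1.4414^5.063 = 6.3669
Uncorrected PET = 16 × 6.3669 = 101.870 mm
Correction = (N/12)(d/30) = (12.0/12)(31/30) = 1.0333
PET = 101.870 × 1.0333 = 105.262 mm/month

105.3 mm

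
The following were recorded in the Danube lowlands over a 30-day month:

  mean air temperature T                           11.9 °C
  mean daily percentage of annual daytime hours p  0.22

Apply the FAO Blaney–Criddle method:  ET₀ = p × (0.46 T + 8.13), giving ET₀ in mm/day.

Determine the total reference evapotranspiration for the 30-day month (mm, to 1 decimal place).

ET₀ = 0.22 × (0.46 × 11.9 + 8.13) = 0.22 × 13.604 = 2.9929 mm/d
Monthly total = 2.9929 × 30 = 89.787 mm

89.8 mm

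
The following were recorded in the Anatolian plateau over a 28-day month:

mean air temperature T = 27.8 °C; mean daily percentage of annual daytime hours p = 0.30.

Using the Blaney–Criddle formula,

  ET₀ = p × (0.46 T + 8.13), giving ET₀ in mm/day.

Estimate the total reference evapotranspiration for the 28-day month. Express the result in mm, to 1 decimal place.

175.7 mm

ET₀ = 0.30 × (0.46 × 27.8 + 8.13) = 0.30 × 20.918 = 6.2754 mm/d
Monthly total = 6.2754 × 28 = 175.711 mm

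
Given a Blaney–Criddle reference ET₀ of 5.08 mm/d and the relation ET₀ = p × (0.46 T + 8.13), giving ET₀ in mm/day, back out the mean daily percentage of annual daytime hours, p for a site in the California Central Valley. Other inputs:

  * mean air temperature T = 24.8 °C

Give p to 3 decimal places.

0.260

p = ET₀ / (0.46 T + 8.13) = 5.08 / (0.46 × 24.8 + 8.13) = 5.08 / 19.538 = 0.2600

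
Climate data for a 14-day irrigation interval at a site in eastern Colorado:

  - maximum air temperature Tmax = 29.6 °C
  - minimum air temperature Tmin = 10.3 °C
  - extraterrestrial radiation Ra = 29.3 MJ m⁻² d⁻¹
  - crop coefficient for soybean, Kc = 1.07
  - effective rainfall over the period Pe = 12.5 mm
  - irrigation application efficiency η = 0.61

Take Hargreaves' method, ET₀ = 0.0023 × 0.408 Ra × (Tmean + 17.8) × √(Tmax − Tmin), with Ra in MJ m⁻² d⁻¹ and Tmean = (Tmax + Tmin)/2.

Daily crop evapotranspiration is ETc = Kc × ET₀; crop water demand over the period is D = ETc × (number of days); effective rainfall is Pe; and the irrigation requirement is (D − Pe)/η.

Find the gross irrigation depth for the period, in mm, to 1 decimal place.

91.5 mm

Tmean = (29.6 + 10.3)/2 = 19.95 °C
0.408 Ra = 0.408 × 29.3 = 11.9544 mm/d equivalent
ET₀ = 0.0023 × 11.9544 × (19.95 + 17.8) × √19.3 = 0.0023 × 11.9544 × 37.75 × 4.3932 = 4.5599 mm/d
ETc = Kc × ET₀ = 1.07 × 4.5599 = 4.8791 mm/d
Crop demand D = ETc × 14 d = 4.8791 × 14 = 68.307 mm
D − Pe = 68.307 − 12.5 = 55.807 mm
Gross irrigation = 55.807 / 0.61 = 91.487 mm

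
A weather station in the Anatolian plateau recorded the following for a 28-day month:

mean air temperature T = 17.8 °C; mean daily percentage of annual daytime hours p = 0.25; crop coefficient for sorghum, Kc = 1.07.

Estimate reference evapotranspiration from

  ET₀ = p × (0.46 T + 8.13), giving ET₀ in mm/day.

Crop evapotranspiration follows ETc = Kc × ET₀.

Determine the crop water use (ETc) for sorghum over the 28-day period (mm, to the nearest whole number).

ET₀ = 0.25 × (0.46 × 17.8 + 8.13) = 0.25 × 16.318 = 4.0795 mm/d
ETc = Kc × ET₀ = 1.07 × 4.0795 = 4.3651 mm/d
Over 28 days: 4.3651 × 28 = 122.223 mm

122 mm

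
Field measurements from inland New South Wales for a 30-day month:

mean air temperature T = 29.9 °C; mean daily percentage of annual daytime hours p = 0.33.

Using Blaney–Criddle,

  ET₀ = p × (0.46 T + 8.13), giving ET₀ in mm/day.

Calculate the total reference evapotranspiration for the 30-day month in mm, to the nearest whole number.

217 mm

ET₀ = 0.33 × (0.46 × 29.9 + 8.13) = 0.33 × 21.884 = 7.2217 mm/d
Monthly total = 7.2217 × 30 = 216.651 mm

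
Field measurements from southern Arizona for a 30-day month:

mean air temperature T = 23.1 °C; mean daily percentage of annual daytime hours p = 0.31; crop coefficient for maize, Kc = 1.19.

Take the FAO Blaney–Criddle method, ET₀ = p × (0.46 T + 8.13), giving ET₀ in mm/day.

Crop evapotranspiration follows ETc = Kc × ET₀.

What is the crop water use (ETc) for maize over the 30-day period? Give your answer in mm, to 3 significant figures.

208 mm

ET₀ = 0.31 × (0.46 × 23.1 + 8.13) = 0.31 × 18.756 = 5.8144 mm/d
ETc = Kc × ET₀ = 1.19 × 5.8144 = 6.9191 mm/d
Over 30 days: 6.9191 × 30 = 207.573 mm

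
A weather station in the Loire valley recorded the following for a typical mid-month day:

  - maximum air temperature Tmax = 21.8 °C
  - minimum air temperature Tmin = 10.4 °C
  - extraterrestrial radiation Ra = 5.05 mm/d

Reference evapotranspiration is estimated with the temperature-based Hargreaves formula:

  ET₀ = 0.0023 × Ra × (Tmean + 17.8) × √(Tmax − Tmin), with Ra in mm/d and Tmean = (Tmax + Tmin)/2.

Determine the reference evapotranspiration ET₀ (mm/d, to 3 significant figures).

1.33 mm/d

Tmean = (21.8 + 10.4)/2 = 16.10 °C
ET₀ = 0.0023 × 5.05 × (16.10 + 17.8) × √11.4 = 0.0023 × 5.05 × 33.90 × 3.3764 = 1.3295 mm/d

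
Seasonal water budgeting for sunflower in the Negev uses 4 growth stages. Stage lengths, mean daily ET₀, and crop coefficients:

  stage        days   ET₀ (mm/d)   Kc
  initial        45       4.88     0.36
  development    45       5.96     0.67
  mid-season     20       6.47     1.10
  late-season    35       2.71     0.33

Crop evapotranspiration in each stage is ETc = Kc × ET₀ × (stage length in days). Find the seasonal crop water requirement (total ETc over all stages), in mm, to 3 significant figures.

initial: 0.36 × 4.88 × 45 = 79.06 mm
development: 0.67 × 5.96 × 45 = 179.69 mm
mid-season: 1.10 × 6.47 × 20 = 142.34 mm
late-season: 0.33 × 2.71 × 35 = 31.30 mm
Seasonal total = 432.39 mm

432 mm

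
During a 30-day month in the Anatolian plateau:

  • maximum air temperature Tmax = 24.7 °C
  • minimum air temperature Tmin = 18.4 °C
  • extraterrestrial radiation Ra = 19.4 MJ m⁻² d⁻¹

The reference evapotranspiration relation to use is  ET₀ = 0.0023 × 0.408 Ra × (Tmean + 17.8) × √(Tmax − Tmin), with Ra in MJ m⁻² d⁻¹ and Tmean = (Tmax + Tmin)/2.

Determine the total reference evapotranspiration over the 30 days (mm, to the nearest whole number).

Tmean = (24.7 + 18.4)/2 = 21.55 °C
0.408 Ra = 0.408 × 19.4 = 7.9152 mm/d equivalent
ET₀ = 0.0023 × 7.9152 × (21.55 + 17.8) × √6.3 = 0.0023 × 7.9152 × 39.35 × 2.5100 = 1.7981 mm/d
Over 30 days: 1.7981 × 30 = 53.943 mm

54 mm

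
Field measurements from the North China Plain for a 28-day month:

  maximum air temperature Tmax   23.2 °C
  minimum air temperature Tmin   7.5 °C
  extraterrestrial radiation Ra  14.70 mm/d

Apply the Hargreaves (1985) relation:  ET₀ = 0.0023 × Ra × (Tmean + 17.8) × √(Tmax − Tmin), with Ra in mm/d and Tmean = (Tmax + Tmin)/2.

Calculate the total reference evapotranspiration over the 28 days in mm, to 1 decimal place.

Tmean = (23.2 + 7.5)/2 = 15.35 °C
ET₀ = 0.0023 × 14.70 × (15.35 + 17.8) × √15.7 = 0.0023 × 14.70 × 33.15 × 3.9623 = 4.4410 mm/d
Over 28 days: 4.4410 × 28 = 124.348 mm

124.3 mm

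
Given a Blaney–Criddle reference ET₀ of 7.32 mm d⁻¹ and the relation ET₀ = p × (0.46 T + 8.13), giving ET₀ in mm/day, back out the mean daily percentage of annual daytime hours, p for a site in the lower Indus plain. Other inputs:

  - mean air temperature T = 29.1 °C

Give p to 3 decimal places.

p = ET₀ / (0.46 T + 8.13) = 7.32 / (0.46 × 29.1 + 8.13) = 7.32 / 21.516 = 0.3402

0.340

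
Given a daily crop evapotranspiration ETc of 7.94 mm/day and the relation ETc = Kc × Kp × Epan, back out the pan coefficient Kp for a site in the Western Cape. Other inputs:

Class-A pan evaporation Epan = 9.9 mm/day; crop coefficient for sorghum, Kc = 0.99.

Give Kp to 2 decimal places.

ETc = Kc × Kp × Epan  ⇒  Kp = ETc / (Kc × Epan)
Kp = 7.94 / (0.99 × 9.9) = 7.94 / 9.801 = 0.8101

0.81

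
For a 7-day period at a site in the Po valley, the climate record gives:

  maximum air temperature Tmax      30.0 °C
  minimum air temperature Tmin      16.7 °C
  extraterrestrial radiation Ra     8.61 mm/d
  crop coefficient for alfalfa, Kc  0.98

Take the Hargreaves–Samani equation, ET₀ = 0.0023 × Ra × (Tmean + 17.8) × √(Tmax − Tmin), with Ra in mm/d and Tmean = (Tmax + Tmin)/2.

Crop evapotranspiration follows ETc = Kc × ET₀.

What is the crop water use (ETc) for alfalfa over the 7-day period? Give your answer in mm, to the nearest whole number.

20 mm

Tmean = (30.0 + 16.7)/2 = 23.35 °C
ET₀ = 0.0023 × 8.61 × (23.35 + 17.8) × √13.3 = 0.0023 × 8.61 × 41.15 × 3.6469 = 2.9718 mm/d
ETc = Kc × ET₀ = 0.98 × 2.9718 = 2.9124 mm/d
Over 7 days: 2.9124 × 7 = 20.387 mm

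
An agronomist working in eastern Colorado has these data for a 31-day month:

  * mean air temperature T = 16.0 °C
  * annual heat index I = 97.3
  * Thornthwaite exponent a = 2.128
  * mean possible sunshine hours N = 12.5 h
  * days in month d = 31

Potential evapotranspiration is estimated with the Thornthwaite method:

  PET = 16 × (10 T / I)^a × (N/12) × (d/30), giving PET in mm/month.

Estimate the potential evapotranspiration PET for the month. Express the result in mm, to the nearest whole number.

50 mm

10T/I = 10 × 16.0 / 97.3 = 1.6444
(10T/I)^a = 1.6444^2.128 = 2.8818
Uncorrected PET = 16 × 2.8818 = 46.109 mm
Correction = (N/12)(d/30) = (12.5/12)(31/30) = 1.0764
PET = 46.109 × 1.0764 = 49.632 mm/month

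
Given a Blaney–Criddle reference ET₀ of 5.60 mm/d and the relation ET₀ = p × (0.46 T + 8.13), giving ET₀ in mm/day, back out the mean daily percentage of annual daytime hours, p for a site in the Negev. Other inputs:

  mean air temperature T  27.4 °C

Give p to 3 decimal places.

p = ET₀ / (0.46 T + 8.13) = 5.60 / (0.46 × 27.4 + 8.13) = 5.60 / 20.734 = 0.2701

0.270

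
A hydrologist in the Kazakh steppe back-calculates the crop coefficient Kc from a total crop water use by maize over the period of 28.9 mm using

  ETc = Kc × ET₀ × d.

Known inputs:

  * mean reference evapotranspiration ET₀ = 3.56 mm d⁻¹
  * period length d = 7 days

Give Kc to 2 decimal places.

ETc = Kc × ET₀ × d  ⇒  Kc = ETc / (ET₀ × d)
Kc = 28.9 / (3.56 × 7) = 28.9 / 24.92 = 1.1597

1.16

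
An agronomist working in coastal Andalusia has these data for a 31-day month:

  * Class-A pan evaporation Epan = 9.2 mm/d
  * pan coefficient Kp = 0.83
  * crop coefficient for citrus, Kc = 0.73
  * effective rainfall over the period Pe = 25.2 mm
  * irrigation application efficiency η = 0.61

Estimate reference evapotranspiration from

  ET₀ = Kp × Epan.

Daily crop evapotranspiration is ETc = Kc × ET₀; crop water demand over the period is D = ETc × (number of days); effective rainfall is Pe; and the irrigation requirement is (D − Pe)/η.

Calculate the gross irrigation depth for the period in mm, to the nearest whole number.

ET₀ = 0.83 × 9.2 = 7.6360 mm/d
ETc = Kc × ET₀ = 0.73 × 7.6360 = 5.5743 mm/d
Crop demand D = ETc × 31 d = 5.5743 × 31 = 172.803 mm
D − Pe = 172.803 − 25.2 = 147.603 mm
Gross irrigation = 147.603 / 0.61 = 241.972 mm

242 mm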